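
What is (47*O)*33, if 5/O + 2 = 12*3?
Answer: 7755/34 ≈ 228.09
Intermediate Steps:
O = 5/34 (O = 5/(-2 + 12*3) = 5/(-2 + 36) = 5/34 ≈ 0.14706)
(47*O)*33 = (47*(5/34))*33 = (235/34)*33 = 7755/34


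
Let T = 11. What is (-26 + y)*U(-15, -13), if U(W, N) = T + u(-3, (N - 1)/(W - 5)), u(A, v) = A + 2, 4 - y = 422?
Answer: -4440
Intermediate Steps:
y = -418 (y = 4 - 1*422 = 4 - 422 = -418)
u(A, v) = 2 + A
U(W, N) = 10 (U(W, N) = 11 + (2 - 3) = 11 - 1 = 10)
(-26 + y)*U(-15, -13) = (-26 - 418)*10 = -444*10 = -4440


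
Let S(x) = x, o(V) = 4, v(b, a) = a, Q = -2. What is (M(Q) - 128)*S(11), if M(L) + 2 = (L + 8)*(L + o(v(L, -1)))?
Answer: -1298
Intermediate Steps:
M(L) = -2 + (4 + L)*(8 + L) (M(L) = -2 + (L + 8)*(L + 4) = -2 + (8 + L)*(4 + L) = -2 + (4 + L)*(8 + L))
(M(Q) - 128)*S(11) = ((30 + (-2)**2 + 12*(-2)) - 128)*11 = ((30 + 4 - 24) - 128)*11 = (10 - 128)*11 = -118*11 = -1298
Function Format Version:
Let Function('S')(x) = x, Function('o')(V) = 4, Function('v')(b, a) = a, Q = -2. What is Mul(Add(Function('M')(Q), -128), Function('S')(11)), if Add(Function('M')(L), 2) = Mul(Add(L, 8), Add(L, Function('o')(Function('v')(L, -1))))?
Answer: -1298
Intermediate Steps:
Function('M')(L) = Add(-2, Mul(Add(4, L), Add(8, L))) (Function('M')(L) = Add(-2, Mul(Add(L, 8), Add(L, 4))) = Add(-2, Mul(Add(8, L), Add(4, L))) = Add(-2, Mul(Add(4, L), Add(8, L))))
Mul(Add(Function('M')(Q), -128), Function('S')(11)) = Mul(Add(Add(30, Pow(-2, 2), Mul(12, -2)), -128), 11) = Mul(Add(Add(30, 4, -24), -128), 11) = Mul(Add(10, -128), 11) = Mul(-118, 11) = -1298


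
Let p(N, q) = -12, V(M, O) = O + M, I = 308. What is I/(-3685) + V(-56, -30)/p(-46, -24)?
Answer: 14237/2010 ≈ 7.0831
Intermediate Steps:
V(M, O) = M + O
I/(-3685) + V(-56, -30)/p(-46, -24) = 308/(-3685) + (-56 - 30)/(-12) = 308*(-1/3685) - 86*(-1/12) = -28/335 + 43/6 = 14237/2010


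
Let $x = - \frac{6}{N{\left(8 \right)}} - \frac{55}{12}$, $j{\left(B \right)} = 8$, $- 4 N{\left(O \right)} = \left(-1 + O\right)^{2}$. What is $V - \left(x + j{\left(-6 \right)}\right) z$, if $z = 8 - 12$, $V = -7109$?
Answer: $- \frac{1042726}{147} \approx -7093.4$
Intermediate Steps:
$N{\left(O \right)} = - \frac{\left(-1 + O\right)^{2}}{4}$
$z = -4$
$x = - \frac{2407}{588}$ ($x = - \frac{6}{\left(- \frac{1}{4}\right) \left(-1 + 8\right)^{2}} - \frac{55}{12} = - \frac{6}{\left(- \frac{1}{4}\right) 7^{2}} - \frac{55}{12} = - \frac{6}{\left(- \frac{1}{4}\right) 49} - \frac{55}{12} = - \frac{6}{- \frac{49}{4}} - \frac{55}{12} = \left(-6\right) \left(- \frac{4}{49}\right) - \frac{55}{12} = \frac{24}{49} - \frac{55}{12} = - \frac{2407}{588} \approx -4.0935$)
$V - \left(x + j{\left(-6 \right)}\right) z = -7109 - \left(- \frac{2407}{588} + 8\right) \left(-4\right) = -7109 - \frac{2297}{588} \left(-4\right) = -7109 - - \frac{2297}{147} = -7109 + \frac{2297}{147} = - \frac{1042726}{147}$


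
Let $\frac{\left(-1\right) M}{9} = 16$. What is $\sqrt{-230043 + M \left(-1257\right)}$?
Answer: $i \sqrt{49035} \approx 221.44 i$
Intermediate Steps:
$M = -144$ ($M = \left(-9\right) 16 = -144$)
$\sqrt{-230043 + M \left(-1257\right)} = \sqrt{-230043 - -181008} = \sqrt{-230043 + 181008} = \sqrt{-49035} = i \sqrt{49035}$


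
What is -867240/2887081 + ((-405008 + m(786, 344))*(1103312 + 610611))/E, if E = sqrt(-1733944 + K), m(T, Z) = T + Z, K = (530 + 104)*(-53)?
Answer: -867240/2887081 + 115369298899*I*sqrt(196394)/98197 ≈ -0.30039 + 5.2066e+8*I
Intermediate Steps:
K = -33602 (K = 634*(-53) = -33602)
E = 3*I*sqrt(196394) (E = sqrt(-1733944 - 33602) = sqrt(-1767546) = 3*I*sqrt(196394) ≈ 1329.5*I)
-867240/2887081 + ((-405008 + m(786, 344))*(1103312 + 610611))/E = -867240/2887081 + ((-405008 + (786 + 344))*(1103312 + 610611))/((3*I*sqrt(196394))) = -867240*1/2887081 + ((-405008 + 1130)*1713923)*(-I*sqrt(196394)/589182) = -867240/2887081 + (-403878*1713923)*(-I*sqrt(196394)/589182) = -867240/2887081 - (-115369298899)*I*sqrt(196394)/98197 = -867240/2887081 + 115369298899*I*sqrt(196394)/98197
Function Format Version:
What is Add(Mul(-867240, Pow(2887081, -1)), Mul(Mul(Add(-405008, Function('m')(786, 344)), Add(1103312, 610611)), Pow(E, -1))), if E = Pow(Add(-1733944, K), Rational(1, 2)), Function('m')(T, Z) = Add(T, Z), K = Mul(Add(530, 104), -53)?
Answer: Add(Rational(-867240, 2887081), Mul(Rational(115369298899, 98197), I, Pow(196394, Rational(1, 2)))) ≈ Add(-0.30039, Mul(5.2066e+8, I))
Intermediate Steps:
K = -33602 (K = Mul(634, -53) = -33602)
E = Mul(3, I, Pow(196394, Rational(1, 2))) (E = Pow(Add(-1733944, -33602), Rational(1, 2)) = Pow(-1767546, Rational(1, 2)) = Mul(3, I, Pow(196394, Rational(1, 2))) ≈ Mul(1329.5, I))
Add(Mul(-867240, Pow(2887081, -1)), Mul(Mul(Add(-405008, Function('m')(786, 344)), Add(1103312, 610611)), Pow(E, -1))) = Add(Mul(-867240, Pow(2887081, -1)), Mul(Mul(Add(-405008, Add(786, 344)), Add(1103312, 610611)), Pow(Mul(3, I, Pow(196394, Rational(1, 2))), -1))) = Add(Mul(-867240, Rational(1, 2887081)), Mul(Mul(Add(-405008, 1130), 1713923), Mul(Rational(-1, 589182), I, Pow(196394, Rational(1, 2))))) = Add(Rational(-867240, 2887081), Mul(Mul(-403878, 1713923), Mul(Rational(-1, 589182), I, Pow(196394, Rational(1, 2))))) = Add(Rational(-867240, 2887081), Mul(-692215793394, Mul(Rational(-1, 589182), I, Pow(196394, Rational(1, 2))))) = Add(Rational(-867240, 2887081), Mul(Rational(115369298899, 98197), I, Pow(196394, Rational(1, 2))))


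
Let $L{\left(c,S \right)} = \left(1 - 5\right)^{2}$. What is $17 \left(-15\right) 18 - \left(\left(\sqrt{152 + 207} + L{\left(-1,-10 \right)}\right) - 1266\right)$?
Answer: $-3340 - \sqrt{359} \approx -3358.9$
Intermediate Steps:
$L{\left(c,S \right)} = 16$ ($L{\left(c,S \right)} = \left(-4\right)^{2} = 16$)
$17 \left(-15\right) 18 - \left(\left(\sqrt{152 + 207} + L{\left(-1,-10 \right)}\right) - 1266\right) = 17 \left(-15\right) 18 - \left(\left(\sqrt{152 + 207} + 16\right) - 1266\right) = \left(-255\right) 18 - \left(\left(\sqrt{359} + 16\right) - 1266\right) = -4590 - \left(\left(16 + \sqrt{359}\right) - 1266\right) = -4590 - \left(-1250 + \sqrt{359}\right) = -4590 + \left(1250 - \sqrt{359}\right) = -3340 - \sqrt{359}$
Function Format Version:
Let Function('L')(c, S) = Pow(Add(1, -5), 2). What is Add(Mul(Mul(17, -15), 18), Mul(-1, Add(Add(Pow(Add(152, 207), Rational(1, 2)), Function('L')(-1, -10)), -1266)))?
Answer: Add(-3340, Mul(-1, Pow(359, Rational(1, 2)))) ≈ -3358.9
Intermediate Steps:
Function('L')(c, S) = 16 (Function('L')(c, S) = Pow(-4, 2) = 16)
Add(Mul(Mul(17, -15), 18), Mul(-1, Add(Add(Pow(Add(152, 207), Rational(1, 2)), Function('L')(-1, -10)), -1266))) = Add(Mul(Mul(17, -15), 18), Mul(-1, Add(Add(Pow(Add(152, 207), Rational(1, 2)), 16), -1266))) = Add(Mul(-255, 18), Mul(-1, Add(Add(Pow(359, Rational(1, 2)), 16), -1266))) = Add(-4590, Mul(-1, Add(Add(16, Pow(359, Rational(1, 2))), -1266))) = Add(-4590, Mul(-1, Add(-1250, Pow(359, Rational(1, 2))))) = Add(-4590, Add(1250, Mul(-1, Pow(359, Rational(1, 2))))) = Add(-3340, Mul(-1, Pow(359, Rational(1, 2))))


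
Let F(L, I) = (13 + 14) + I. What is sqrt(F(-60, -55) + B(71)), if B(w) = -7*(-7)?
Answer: sqrt(21) ≈ 4.5826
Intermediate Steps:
B(w) = 49
F(L, I) = 27 + I
sqrt(F(-60, -55) + B(71)) = sqrt((27 - 55) + 49) = sqrt(-28 + 49) = sqrt(21)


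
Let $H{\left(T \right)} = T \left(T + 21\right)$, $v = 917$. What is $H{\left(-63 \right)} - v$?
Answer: $1729$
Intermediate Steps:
$H{\left(T \right)} = T \left(21 + T\right)$
$H{\left(-63 \right)} - v = - 63 \left(21 - 63\right) - 917 = \left(-63\right) \left(-42\right) - 917 = 2646 - 917 = 1729$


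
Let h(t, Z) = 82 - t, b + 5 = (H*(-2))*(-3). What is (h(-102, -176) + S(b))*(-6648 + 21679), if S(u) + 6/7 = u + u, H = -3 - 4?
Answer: 9379344/7 ≈ 1.3399e+6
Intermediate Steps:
H = -7
b = -47 (b = -5 - 7*(-2)*(-3) = -5 + 14*(-3) = -5 - 42 = -47)
S(u) = -6/7 + 2*u (S(u) = -6/7 + (u + u) = -6/7 + 2*u)
(h(-102, -176) + S(b))*(-6648 + 21679) = ((82 - 1*(-102)) + (-6/7 + 2*(-47)))*(-6648 + 21679) = ((82 + 102) + (-6/7 - 94))*15031 = (184 - 664/7)*15031 = (624/7)*15031 = 9379344/7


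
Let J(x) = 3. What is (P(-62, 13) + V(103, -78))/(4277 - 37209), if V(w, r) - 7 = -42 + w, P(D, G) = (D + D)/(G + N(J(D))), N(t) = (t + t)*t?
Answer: -16/8233 ≈ -0.0019434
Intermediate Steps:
N(t) = 2*t² (N(t) = (2*t)*t = 2*t²)
P(D, G) = 2*D/(18 + G) (P(D, G) = (D + D)/(G + 2*3²) = (2*D)/(G + 2*9) = (2*D)/(G + 18) = (2*D)/(18 + G) = 2*D/(18 + G))
V(w, r) = -35 + w (V(w, r) = 7 + (-42 + w) = -35 + w)
(P(-62, 13) + V(103, -78))/(4277 - 37209) = (2*(-62)/(18 + 13) + (-35 + 103))/(4277 - 37209) = (2*(-62)/31 + 68)/(-32932) = (2*(-62)*(1/31) + 68)*(-1/32932) = (-4 + 68)*(-1/32932) = 64*(-1/32932) = -16/8233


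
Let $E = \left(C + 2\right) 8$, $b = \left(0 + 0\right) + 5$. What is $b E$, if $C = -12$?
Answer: $-400$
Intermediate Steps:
$b = 5$ ($b = 0 + 5 = 5$)
$E = -80$ ($E = \left(-12 + 2\right) 8 = \left(-10\right) 8 = -80$)
$b E = 5 \left(-80\right) = -400$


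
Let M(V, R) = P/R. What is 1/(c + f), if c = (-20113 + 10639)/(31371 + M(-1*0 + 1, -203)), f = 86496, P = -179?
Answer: 3184246/275423580405 ≈ 1.1561e-5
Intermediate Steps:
M(V, R) = -179/R
c = -961611/3184246 (c = (-20113 + 10639)/(31371 - 179/(-203)) = -9474/(31371 - 179*(-1/203)) = -9474/(31371 + 179/203) = -9474/6368492/203 = -9474*203/6368492 = -961611/3184246 ≈ -0.30199)
1/(c + f) = 1/(-961611/3184246 + 86496) = 1/(275423580405/3184246) = 3184246/275423580405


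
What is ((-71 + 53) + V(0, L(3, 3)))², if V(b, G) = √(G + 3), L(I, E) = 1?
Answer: 256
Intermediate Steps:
V(b, G) = √(3 + G)
((-71 + 53) + V(0, L(3, 3)))² = ((-71 + 53) + √(3 + 1))² = (-18 + √4)² = (-18 + 2)² = (-16)² = 256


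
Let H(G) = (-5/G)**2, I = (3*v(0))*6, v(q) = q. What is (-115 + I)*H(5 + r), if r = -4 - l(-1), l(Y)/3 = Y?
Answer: -2875/16 ≈ -179.69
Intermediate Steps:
l(Y) = 3*Y
I = 0 (I = (3*0)*6 = 0*6 = 0)
r = -1 (r = -4 - 3*(-1) = -4 - 1*(-3) = -4 + 3 = -1)
H(G) = 25/G**2
(-115 + I)*H(5 + r) = (-115 + 0)*(25/(5 - 1)**2) = -2875/4**2 = -2875/16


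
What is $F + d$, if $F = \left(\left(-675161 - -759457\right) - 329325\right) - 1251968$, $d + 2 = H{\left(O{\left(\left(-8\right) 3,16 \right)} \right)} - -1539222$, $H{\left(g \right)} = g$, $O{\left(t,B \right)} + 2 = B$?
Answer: $42237$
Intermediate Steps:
$O{\left(t,B \right)} = -2 + B$
$d = 1539234$ ($d = -2 + \left(\left(-2 + 16\right) - -1539222\right) = -2 + \left(14 + 1539222\right) = -2 + 1539236 = 1539234$)
$F = -1496997$ ($F = \left(\left(-675161 + 759457\right) - 329325\right) - 1251968 = \left(84296 - 329325\right) - 1251968 = -245029 - 1251968 = -1496997$)
$F + d = -1496997 + 1539234 = 42237$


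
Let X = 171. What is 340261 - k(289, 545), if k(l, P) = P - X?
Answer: 339887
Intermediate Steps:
k(l, P) = -171 + P (k(l, P) = P - 1*171 = P - 171 = -171 + P)
340261 - k(289, 545) = 340261 - (-171 + 545) = 340261 - 1*374 = 340261 - 374 = 339887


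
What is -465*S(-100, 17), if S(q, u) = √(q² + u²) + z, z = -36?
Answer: 16740 - 465*√10289 ≈ -30427.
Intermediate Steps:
S(q, u) = -36 + √(q² + u²) (S(q, u) = √(q² + u²) - 36 = -36 + √(q² + u²))
-465*S(-100, 17) = -465*(-36 + √((-100)² + 17²)) = -465*(-36 + √(10000 + 289)) = -465*(-36 + √10289) = 16740 - 465*√10289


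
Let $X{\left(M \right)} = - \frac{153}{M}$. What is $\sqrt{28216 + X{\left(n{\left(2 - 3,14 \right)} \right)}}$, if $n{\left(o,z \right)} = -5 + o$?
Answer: $\frac{\sqrt{112966}}{2} \approx 168.05$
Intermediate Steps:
$\sqrt{28216 + X{\left(n{\left(2 - 3,14 \right)} \right)}} = \sqrt{28216 - \frac{153}{-5 + \left(2 - 3\right)}} = \sqrt{28216 - \frac{153}{-5 - 1}} = \sqrt{28216 - \frac{153}{-6}} = \sqrt{28216 - - \frac{51}{2}} = \sqrt{28216 + \frac{51}{2}} = \sqrt{\frac{56483}{2}} = \frac{\sqrt{112966}}{2}$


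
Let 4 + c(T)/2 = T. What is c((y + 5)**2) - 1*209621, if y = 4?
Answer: -209467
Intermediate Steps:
c(T) = -8 + 2*T
c((y + 5)**2) - 1*209621 = (-8 + 2*(4 + 5)**2) - 1*209621 = (-8 + 2*9**2) - 209621 = (-8 + 2*81) - 209621 = (-8 + 162) - 209621 = 154 - 209621 = -209467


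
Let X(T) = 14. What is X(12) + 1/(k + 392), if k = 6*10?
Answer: 6329/452 ≈ 14.002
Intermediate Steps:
k = 60
X(12) + 1/(k + 392) = 14 + 1/(60 + 392) = 14 + 1/452 = 6329/452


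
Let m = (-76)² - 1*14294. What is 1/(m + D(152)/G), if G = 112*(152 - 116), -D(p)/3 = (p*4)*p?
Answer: -21/180322 ≈ -0.00011646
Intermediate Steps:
D(p) = -12*p² (D(p) = -3*p*4*p = -3*4*p*p = -12*p²)
m = -8518 (m = 5776 - 14294 = -8518)
G = 4032 (G = 112*36 = 4032)
1/(m + D(152)/G) = 1/(-8518 - 12*152²/4032) = 1/(-8518 - 12*23104*(1/4032)) = 1/(-8518 - 277248*1/4032) = 1/(-8518 - 1444/21) = 1/(-180322/21) = -21/180322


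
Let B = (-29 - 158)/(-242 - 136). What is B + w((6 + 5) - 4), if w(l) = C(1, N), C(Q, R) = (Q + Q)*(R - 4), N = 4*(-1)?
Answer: -5861/378 ≈ -15.505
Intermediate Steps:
B = 187/378 (B = -187/(-378) = -187*(-1/378) = 187/378 ≈ 0.49471)
N = -4
C(Q, R) = 2*Q*(-4 + R) (C(Q, R) = (2*Q)*(-4 + R) = 2*Q*(-4 + R))
w(l) = -16 (w(l) = 2*1*(-4 - 4) = 2*1*(-8) = -16)
B + w((6 + 5) - 4) = 187/378 - 16 = -5861/378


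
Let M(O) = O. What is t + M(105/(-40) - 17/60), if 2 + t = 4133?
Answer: 495371/120 ≈ 4128.1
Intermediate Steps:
t = 4131 (t = -2 + 4133 = 4131)
t + M(105/(-40) - 17/60) = 4131 + (105/(-40) - 17/60) = 4131 + (105*(-1/40) - 17*1/60) = 4131 + (-21/8 - 17/60) = 4131 - 349/120 = 495371/120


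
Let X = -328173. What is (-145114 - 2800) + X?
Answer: -476087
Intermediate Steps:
(-145114 - 2800) + X = (-145114 - 2800) - 328173 = -147914 - 328173 = -476087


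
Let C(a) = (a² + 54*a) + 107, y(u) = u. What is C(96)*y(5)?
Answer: 72535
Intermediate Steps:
C(a) = 107 + a² + 54*a
C(96)*y(5) = (107 + 96² + 54*96)*5 = (107 + 9216 + 5184)*5 = 14507*5 = 72535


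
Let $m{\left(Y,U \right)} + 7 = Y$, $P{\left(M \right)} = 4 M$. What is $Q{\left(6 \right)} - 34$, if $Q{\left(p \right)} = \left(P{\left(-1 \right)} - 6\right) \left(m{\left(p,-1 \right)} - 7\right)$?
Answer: $46$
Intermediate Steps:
$m{\left(Y,U \right)} = -7 + Y$
$Q{\left(p \right)} = 140 - 10 p$ ($Q{\left(p \right)} = \left(4 \left(-1\right) - 6\right) \left(\left(-7 + p\right) - 7\right) = \left(-4 - 6\right) \left(-14 + p\right) = - 10 \left(-14 + p\right) = 140 - 10 p$)
$Q{\left(6 \right)} - 34 = \left(140 - 60\right) - 34 = 80 - 34 = 46$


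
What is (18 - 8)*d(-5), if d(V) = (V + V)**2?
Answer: 1000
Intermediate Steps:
d(V) = 4*V**2 (d(V) = (2*V)**2 = 4*V**2)
(18 - 8)*d(-5) = (18 - 8)*(4*(-5)**2) = 10*(4*25) = 10*100 = 1000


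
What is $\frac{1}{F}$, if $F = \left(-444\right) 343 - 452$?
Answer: $- \frac{1}{152744} \approx -6.5469 \cdot 10^{-6}$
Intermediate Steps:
$F = -152744$ ($F = -152292 - 452 = -152744$)
$\frac{1}{F} = \frac{1}{-152744} = - \frac{1}{152744}$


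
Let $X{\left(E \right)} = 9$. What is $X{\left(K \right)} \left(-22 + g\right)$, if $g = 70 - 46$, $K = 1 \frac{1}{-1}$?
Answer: $18$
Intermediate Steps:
$K = -1$ ($K = 1 \left(-1\right) = -1$)
$g = 24$ ($g = 70 - 46 = 24$)
$X{\left(K \right)} \left(-22 + g\right) = 9 \left(-22 + 24\right) = 9 \cdot 2 = 18$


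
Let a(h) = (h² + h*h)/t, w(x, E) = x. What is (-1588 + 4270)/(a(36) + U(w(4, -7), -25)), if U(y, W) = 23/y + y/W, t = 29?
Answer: 7777800/275411 ≈ 28.241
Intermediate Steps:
a(h) = 2*h²/29 (a(h) = (h² + h*h)/29 = (h² + h²)*(1/29) = (2*h²)*(1/29) = 2*h²/29)
(-1588 + 4270)/(a(36) + U(w(4, -7), -25)) = (-1588 + 4270)/((2/29)*36² + (23/4 + 4/(-25))) = 2682/((2/29)*1296 + (23*(¼) + 4*(-1/25))) = 2682/(2592/29 + (23/4 - 4/25)) = 2682/(2592/29 + 559/100) = 2682/(275411/2900) = 2682*(2900/275411) = 7777800/275411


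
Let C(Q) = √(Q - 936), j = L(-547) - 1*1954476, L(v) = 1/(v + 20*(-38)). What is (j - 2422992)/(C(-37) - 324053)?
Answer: 1854020850933881/137248524551074 + 5721350677*I*√973/137248524551074 ≈ 13.508 + 0.0013003*I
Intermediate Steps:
L(v) = 1/(-760 + v) (L(v) = 1/(v - 760) = 1/(-760 + v))
j = -2554500133/1307 (j = 1/(-760 - 547) - 1*1954476 = 1/(-1307) - 1954476 = -1/1307 - 1954476 = -2554500133/1307 ≈ -1.9545e+6)
C(Q) = √(-936 + Q)
(j - 2422992)/(C(-37) - 324053) = (-2554500133/1307 - 2422992)/(√(-936 - 37) - 324053) = -5721350677/(1307*(√(-973) - 324053)) = -5721350677/(1307*(I*√973 - 324053)) = -5721350677/(1307*(-324053 + I*√973))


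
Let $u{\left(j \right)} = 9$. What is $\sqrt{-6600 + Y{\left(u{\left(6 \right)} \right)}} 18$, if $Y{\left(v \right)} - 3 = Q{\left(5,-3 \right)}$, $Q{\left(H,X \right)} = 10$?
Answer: $18 i \sqrt{6587} \approx 1460.9 i$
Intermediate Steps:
$Y{\left(v \right)} = 13$ ($Y{\left(v \right)} = 3 + 10 = 13$)
$\sqrt{-6600 + Y{\left(u{\left(6 \right)} \right)}} 18 = \sqrt{-6600 + 13} \cdot 18 = \sqrt{-6587} \cdot 18 = i \sqrt{6587} \cdot 18 = 18 i \sqrt{6587}$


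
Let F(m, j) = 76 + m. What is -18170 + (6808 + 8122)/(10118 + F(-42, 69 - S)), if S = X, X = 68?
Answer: -92223455/5076 ≈ -18169.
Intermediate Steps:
S = 68
-18170 + (6808 + 8122)/(10118 + F(-42, 69 - S)) = -18170 + (6808 + 8122)/(10118 + (76 - 42)) = -18170 + 14930/(10118 + 34) = -18170 + 14930/10152 = -18170 + 14930*(1/10152) = -18170 + 7465/5076 = -92223455/5076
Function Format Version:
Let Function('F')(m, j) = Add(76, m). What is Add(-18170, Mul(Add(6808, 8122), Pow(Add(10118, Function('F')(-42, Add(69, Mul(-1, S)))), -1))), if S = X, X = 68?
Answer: Rational(-92223455, 5076) ≈ -18169.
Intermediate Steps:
S = 68
Add(-18170, Mul(Add(6808, 8122), Pow(Add(10118, Function('F')(-42, Add(69, Mul(-1, S)))), -1))) = Add(-18170, Mul(Add(6808, 8122), Pow(Add(10118, Add(76, -42)), -1))) = Add(-18170, Mul(14930, Pow(Add(10118, 34), -1))) = Add(-18170, Mul(14930, Pow(10152, -1))) = Add(-18170, Mul(14930, Rational(1, 10152))) = Add(-18170, Rational(7465, 5076)) = Rational(-92223455, 5076)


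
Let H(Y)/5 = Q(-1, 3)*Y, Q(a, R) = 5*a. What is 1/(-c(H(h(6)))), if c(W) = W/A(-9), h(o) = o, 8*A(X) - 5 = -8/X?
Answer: 53/10800 ≈ 0.0049074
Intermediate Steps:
A(X) = 5/8 - 1/X (A(X) = 5/8 + (-8/X)/8 = 5/8 - 1/X)
H(Y) = -25*Y (H(Y) = 5*((5*(-1))*Y) = 5*(-5*Y) = -25*Y)
c(W) = 72*W/53 (c(W) = W/(5/8 - 1/(-9)) = W/(5/8 - 1*(-1/9)) = W/(5/8 + 1/9) = W/(53/72) = W*(72/53) = 72*W/53)
1/(-c(H(h(6)))) = 1/(-72*(-25*6)/53) = 1/(-72*(-150)/53) = 1/(-1*(-10800/53)) = 1/(10800/53) = 53/10800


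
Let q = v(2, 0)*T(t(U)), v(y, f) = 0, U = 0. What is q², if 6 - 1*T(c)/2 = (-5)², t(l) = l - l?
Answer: 0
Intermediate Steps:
t(l) = 0
T(c) = -38 (T(c) = 12 - 2*(-5)² = 12 - 2*25 = 12 - 50 = -38)
q = 0 (q = 0*(-38) = 0)
q² = 0² = 0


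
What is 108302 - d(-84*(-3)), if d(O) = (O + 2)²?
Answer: 43786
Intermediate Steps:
d(O) = (2 + O)²
108302 - d(-84*(-3)) = 108302 - (2 - 84*(-3))² = 108302 - (2 + 252)² = 108302 - 1*254² = 108302 - 1*64516 = 108302 - 64516 = 43786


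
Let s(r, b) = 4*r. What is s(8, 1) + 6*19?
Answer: 146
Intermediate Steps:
s(8, 1) + 6*19 = 4*8 + 6*19 = 32 + 114 = 146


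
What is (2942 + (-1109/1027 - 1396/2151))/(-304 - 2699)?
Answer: -6495285383/6633858231 ≈ -0.97911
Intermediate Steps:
(2942 + (-1109/1027 - 1396/2151))/(-304 - 2699) = (2942 + (-1109*1/1027 - 1396*1/2151))/(-3003) = (2942 + (-1109/1027 - 1396/2151))*(-1/3003) = (2942 - 3819151/2209077)*(-1/3003) = (6495285383/2209077)*(-1/3003) = -6495285383/6633858231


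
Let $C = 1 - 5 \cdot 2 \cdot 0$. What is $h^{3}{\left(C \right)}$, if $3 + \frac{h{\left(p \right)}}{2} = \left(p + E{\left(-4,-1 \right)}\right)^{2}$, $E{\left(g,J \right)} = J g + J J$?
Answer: $287496$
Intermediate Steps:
$E{\left(g,J \right)} = J^{2} + J g$ ($E{\left(g,J \right)} = J g + J^{2} = J^{2} + J g$)
$C = 1$ ($C = 1 - 10 \cdot 0 = 1 - 0 = 1 + 0 = 1$)
$h{\left(p \right)} = -6 + 2 \left(5 + p\right)^{2}$ ($h{\left(p \right)} = -6 + 2 \left(p - \left(-1 - 4\right)\right)^{2} = -6 + 2 \left(p - -5\right)^{2} = -6 + 2 \left(p + 5\right)^{2} = -6 + 2 \left(5 + p\right)^{2}$)
$h^{3}{\left(C \right)} = \left(-6 + 2 \left(5 + 1\right)^{2}\right)^{3} = \left(-6 + 2 \cdot 6^{2}\right)^{3} = \left(-6 + 2 \cdot 36\right)^{3} = \left(-6 + 72\right)^{3} = 66^{3} = 287496$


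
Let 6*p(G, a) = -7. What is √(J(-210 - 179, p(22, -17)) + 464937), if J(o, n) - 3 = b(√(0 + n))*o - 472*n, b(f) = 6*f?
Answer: √(4189416 - 3501*I*√42)/3 ≈ 682.27 - 1.8475*I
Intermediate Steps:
p(G, a) = -7/6 (p(G, a) = (⅙)*(-7) = -7/6)
J(o, n) = 3 - 472*n + 6*o*√n (J(o, n) = 3 + ((6*√(0 + n))*o - 472*n) = 3 + ((6*√n)*o - 472*n) = 3 + (6*o*√n - 472*n) = 3 + (-472*n + 6*o*√n) = 3 - 472*n + 6*o*√n)
√(J(-210 - 179, p(22, -17)) + 464937) = √((3 - 472*(-7/6) + 6*(-210 - 179)*√(-7/6)) + 464937) = √((3 + 1652/3 + 6*(-389)*(I*√42/6)) + 464937) = √((3 + 1652/3 - 389*I*√42) + 464937) = √((1661/3 - 389*I*√42) + 464937) = √(1396472/3 - 389*I*√42)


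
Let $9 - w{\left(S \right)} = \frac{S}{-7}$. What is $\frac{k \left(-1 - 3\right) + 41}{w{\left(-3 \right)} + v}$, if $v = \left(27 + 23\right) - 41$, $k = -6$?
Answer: $\frac{455}{123} \approx 3.6992$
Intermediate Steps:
$w{\left(S \right)} = 9 + \frac{S}{7}$ ($w{\left(S \right)} = 9 - \frac{S}{-7} = 9 - S \left(- \frac{1}{7}\right) = 9 - - \frac{S}{7} = 9 + \frac{S}{7}$)
$v = 9$ ($v = 50 - 41 = 9$)
$\frac{k \left(-1 - 3\right) + 41}{w{\left(-3 \right)} + v} = \frac{- 6 \left(-1 - 3\right) + 41}{\left(9 + \frac{1}{7} \left(-3\right)\right) + 9} = \frac{\left(-6\right) \left(-4\right) + 41}{\left(9 - \frac{3}{7}\right) + 9} = \frac{24 + 41}{\frac{60}{7} + 9} = \frac{65}{\frac{123}{7}} = 65 \cdot \frac{7}{123} = \frac{455}{123}$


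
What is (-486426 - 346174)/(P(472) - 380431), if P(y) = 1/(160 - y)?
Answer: 259771200/118694473 ≈ 2.1886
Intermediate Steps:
(-486426 - 346174)/(P(472) - 380431) = (-486426 - 346174)/(-1/(-160 + 472) - 380431) = -832600/(-1/312 - 380431) = -832600/(-118694473/312) = -832600*(-312/118694473) = 259771200/118694473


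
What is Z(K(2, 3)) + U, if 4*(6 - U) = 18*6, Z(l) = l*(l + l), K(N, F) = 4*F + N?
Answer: 371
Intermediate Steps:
K(N, F) = N + 4*F
Z(l) = 2*l² (Z(l) = l*(2*l) = 2*l²)
U = -21 (U = 6 - 9*6/2 = 6 - ¼*108 = 6 - 27 = -21)
Z(K(2, 3)) + U = 2*(2 + 4*3)² - 21 = 2*(2 + 12)² - 21 = 2*14² - 21 = 2*196 - 21 = 392 - 21 = 371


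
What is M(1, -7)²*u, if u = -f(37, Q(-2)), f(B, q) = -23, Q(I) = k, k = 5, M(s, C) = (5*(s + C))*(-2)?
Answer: 82800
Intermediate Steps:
M(s, C) = -10*C - 10*s (M(s, C) = (5*(C + s))*(-2) = (5*C + 5*s)*(-2) = -10*C - 10*s)
Q(I) = 5
u = 23 (u = -1*(-23) = 23)
M(1, -7)²*u = (-10*(-7) - 10*1)²*23 = (70 - 10)²*23 = 60²*23 = 3600*23 = 82800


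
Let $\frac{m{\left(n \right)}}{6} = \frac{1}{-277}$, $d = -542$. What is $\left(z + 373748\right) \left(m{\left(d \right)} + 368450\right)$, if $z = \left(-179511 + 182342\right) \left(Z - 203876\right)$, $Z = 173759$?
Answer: $- \frac{8663670774276476}{277} \approx -3.1277 \cdot 10^{13}$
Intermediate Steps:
$z = -85261227$ ($z = \left(-179511 + 182342\right) \left(173759 - 203876\right) = 2831 \left(-30117\right) = -85261227$)
$m{\left(n \right)} = - \frac{6}{277}$ ($m{\left(n \right)} = \frac{6}{-277} = 6 \left(- \frac{1}{277}\right) = - \frac{6}{277}$)
$\left(z + 373748\right) \left(m{\left(d \right)} + 368450\right) = \left(-85261227 + 373748\right) \left(- \frac{6}{277} + 368450\right) = \left(-84887479\right) \frac{102060644}{277} = - \frac{8663670774276476}{277}$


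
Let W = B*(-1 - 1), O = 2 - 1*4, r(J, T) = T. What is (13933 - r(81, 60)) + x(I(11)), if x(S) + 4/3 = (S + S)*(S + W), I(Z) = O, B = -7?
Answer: 41471/3 ≈ 13824.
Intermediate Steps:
O = -2 (O = 2 - 4 = -2)
W = 14 (W = -7*(-1 - 1) = -7*(-2) = 14)
I(Z) = -2
x(S) = -4/3 + 2*S*(14 + S) (x(S) = -4/3 + (S + S)*(S + 14) = -4/3 + (2*S)*(14 + S) = -4/3 + 2*S*(14 + S))
(13933 - r(81, 60)) + x(I(11)) = (13933 - 1*60) + (-4/3 + 2*(-2)**2 + 28*(-2)) = (13933 - 60) + (-4/3 + 2*4 - 56) = 13873 + (-4/3 + 8 - 56) = 13873 - 148/3 = 41471/3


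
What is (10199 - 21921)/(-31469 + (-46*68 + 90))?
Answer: 11722/34507 ≈ 0.33970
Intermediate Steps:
(10199 - 21921)/(-31469 + (-46*68 + 90)) = -11722/(-31469 + (-3128 + 90)) = -11722/(-31469 - 3038) = -11722/(-34507) = -11722*(-1/34507) = 11722/34507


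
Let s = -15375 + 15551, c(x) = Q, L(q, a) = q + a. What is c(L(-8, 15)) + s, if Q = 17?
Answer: 193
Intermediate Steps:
L(q, a) = a + q
c(x) = 17
s = 176
c(L(-8, 15)) + s = 17 + 176 = 193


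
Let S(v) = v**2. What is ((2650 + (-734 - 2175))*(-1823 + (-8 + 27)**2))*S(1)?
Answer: 378658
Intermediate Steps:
((2650 + (-734 - 2175))*(-1823 + (-8 + 27)**2))*S(1) = ((2650 + (-734 - 2175))*(-1823 + (-8 + 27)**2))*1**2 = ((2650 - 2909)*(-1823 + 19**2))*1 = -259*(-1823 + 361)*1 = -259*(-1462)*1 = 378658*1 = 378658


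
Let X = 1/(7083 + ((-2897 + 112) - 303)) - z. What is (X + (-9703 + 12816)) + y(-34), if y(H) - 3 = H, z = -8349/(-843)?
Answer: 3448719986/1122595 ≈ 3072.1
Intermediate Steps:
z = 2783/281 (z = -8349*(-1/843) = 2783/281 ≈ 9.9039)
y(H) = 3 + H
X = -11117804/1122595 (X = 1/(7083 + ((-2897 + 112) - 303)) - 1*2783/281 = 1/(7083 + (-2785 - 303)) - 2783/281 = 1/(7083 - 3088) - 2783/281 = 1/3995 - 2783/281 = -11117804/1122595 ≈ -9.9037)
(X + (-9703 + 12816)) + y(-34) = (-11117804/1122595 + (-9703 + 12816)) + (3 - 34) = (-11117804/1122595 + 3113) - 31 = 3483520431/1122595 - 31 = 3448719986/1122595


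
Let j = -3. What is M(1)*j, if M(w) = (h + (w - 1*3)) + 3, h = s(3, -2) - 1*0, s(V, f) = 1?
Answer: -6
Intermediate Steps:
h = 1 (h = 1 - 1*0 = 1 + 0 = 1)
M(w) = 1 + w (M(w) = (1 + (w - 1*3)) + 3 = (1 + (w - 3)) + 3 = (1 + (-3 + w)) + 3 = (-2 + w) + 3 = 1 + w)
M(1)*j = (1 + 1)*(-3) = 2*(-3) = -6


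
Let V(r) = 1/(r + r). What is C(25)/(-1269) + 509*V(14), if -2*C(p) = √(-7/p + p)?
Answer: 509/28 + √618/12690 ≈ 18.181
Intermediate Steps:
C(p) = -√(p - 7/p)/2 (C(p) = -√(-7/p + p)/2 = -√(p - 7/p)/2)
V(r) = 1/(2*r)
C(25)/(-1269) + 509*V(14) = -√(25 - 7/25)/2/(-1269) + 509*((½)/14) = -√(25 - 7*1/25)/2*(-1/1269) + 509*((½)*(1/14)) = -√(25 - 7/25)/2*(-1/1269) + 509*(1/28) = -√618/10*(-1/1269) + 509/28 = √618/12690 + 509/28 = 509/28 + √618/12690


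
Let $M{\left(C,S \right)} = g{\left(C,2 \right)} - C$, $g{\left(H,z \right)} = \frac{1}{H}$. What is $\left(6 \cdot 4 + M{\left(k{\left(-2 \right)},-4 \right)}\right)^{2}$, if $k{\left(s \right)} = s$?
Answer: $\frac{2601}{4} \approx 650.25$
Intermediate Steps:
$M{\left(C,S \right)} = \frac{1}{C} - C$
$\left(6 \cdot 4 + M{\left(k{\left(-2 \right)},-4 \right)}\right)^{2} = \left(6 \cdot 4 + \left(\frac{1}{-2} - -2\right)\right)^{2} = \left(24 + \left(- \frac{1}{2} + 2\right)\right)^{2} = \left(24 + \frac{3}{2}\right)^{2} = \left(\frac{51}{2}\right)^{2} = \frac{2601}{4}$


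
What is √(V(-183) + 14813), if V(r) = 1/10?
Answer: 3*√164590/10 ≈ 121.71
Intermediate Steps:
V(r) = ⅒
√(V(-183) + 14813) = √(⅒ + 14813) = √(148131/10) = 3*√164590/10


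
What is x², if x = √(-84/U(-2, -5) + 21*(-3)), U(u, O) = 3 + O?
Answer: -21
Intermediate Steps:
x = I*√21 (x = √(-84/(3 - 5) + 21*(-3)) = √(-84/(-2) - 63) = √(-84*(-½) - 63) = √(42 - 63) = √(-21) = I*√21 ≈ 4.5826*I)
x² = (I*√21)² = -21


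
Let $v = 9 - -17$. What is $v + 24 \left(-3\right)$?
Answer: $-46$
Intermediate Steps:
$v = 26$ ($v = 9 + 17 = 26$)
$v + 24 \left(-3\right) = 26 + 24 \left(-3\right) = 26 - 72 = -46$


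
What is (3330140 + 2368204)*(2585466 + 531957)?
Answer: 17764148647512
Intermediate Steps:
(3330140 + 2368204)*(2585466 + 531957) = 5698344*3117423 = 17764148647512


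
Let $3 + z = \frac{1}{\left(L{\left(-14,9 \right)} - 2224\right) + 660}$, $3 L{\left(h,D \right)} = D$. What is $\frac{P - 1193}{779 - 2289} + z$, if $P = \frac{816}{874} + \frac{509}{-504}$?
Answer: $- \frac{32788306693}{14832821808} \approx -2.2105$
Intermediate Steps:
$L{\left(h,D \right)} = \frac{D}{3}$
$P = - \frac{16801}{220248}$ ($P = 816 \cdot \frac{1}{874} + 509 \left(- \frac{1}{504}\right) = \frac{408}{437} - \frac{509}{504} = - \frac{16801}{220248} \approx -0.076282$)
$z = - \frac{4684}{1561}$ ($z = -3 + \frac{1}{\left(\frac{1}{3} \cdot 9 - 2224\right) + 660} = -3 + \frac{1}{\left(3 - 2224\right) + 660} = -3 + \frac{1}{-2221 + 660} = -3 + \frac{1}{-1561} = -3 - \frac{1}{1561} = - \frac{4684}{1561} \approx -3.0006$)
$\frac{P - 1193}{779 - 2289} + z = \frac{- \frac{16801}{220248} - 1193}{779 - 2289} - \frac{4684}{1561} = - \frac{262772665}{220248 \left(-1510\right)} - \frac{4684}{1561} = \left(- \frac{262772665}{220248}\right) \left(- \frac{1}{1510}\right) - \frac{4684}{1561} = \frac{52554533}{66514896} - \frac{4684}{1561} = - \frac{32788306693}{14832821808}$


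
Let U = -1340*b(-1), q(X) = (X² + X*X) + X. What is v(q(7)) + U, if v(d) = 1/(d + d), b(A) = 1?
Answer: -281399/210 ≈ -1340.0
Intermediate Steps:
q(X) = X + 2*X² (q(X) = (X² + X²) + X = 2*X² + X = X + 2*X²)
v(d) = 1/(2*d)
U = -1340 (U = -1340*1 = -1340)
v(q(7)) + U = 1/(2*((7*(1 + 2*7)))) - 1340 = 1/(2*((7*(1 + 14)))) - 1340 = 1/(2*((7*15))) - 1340 = (½)/105 - 1340 = (½)*(1/105) - 1340 = 1/210 - 1340 = -281399/210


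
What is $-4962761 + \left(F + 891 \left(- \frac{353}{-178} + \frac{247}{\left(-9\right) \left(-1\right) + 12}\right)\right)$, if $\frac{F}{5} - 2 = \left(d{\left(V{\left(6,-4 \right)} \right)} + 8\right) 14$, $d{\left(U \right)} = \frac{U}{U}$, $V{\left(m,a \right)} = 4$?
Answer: $- \frac{6167543203}{1246} \approx -4.9499 \cdot 10^{6}$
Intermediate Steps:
$d{\left(U \right)} = 1$
$F = 640$ ($F = 10 + 5 \left(1 + 8\right) 14 = 10 + 5 \cdot 9 \cdot 14 = 10 + 5 \cdot 126 = 10 + 630 = 640$)
$-4962761 + \left(F + 891 \left(- \frac{353}{-178} + \frac{247}{\left(-9\right) \left(-1\right) + 12}\right)\right) = -4962761 + \left(640 + 891 \left(- \frac{353}{-178} + \frac{247}{\left(-9\right) \left(-1\right) + 12}\right)\right) = -4962761 + \left(640 + 891 \left(\left(-353\right) \left(- \frac{1}{178}\right) + \frac{247}{9 + 12}\right)\right) = -4962761 + \left(640 + 891 \left(\frac{353}{178} + \frac{247}{21}\right)\right) = -4962761 + \left(640 + 891 \cdot \frac{51379}{3738}\right) = -4962761 + \left(640 + \frac{15259563}{1246}\right) = -4962761 + \frac{16057003}{1246} = - \frac{6167543203}{1246}$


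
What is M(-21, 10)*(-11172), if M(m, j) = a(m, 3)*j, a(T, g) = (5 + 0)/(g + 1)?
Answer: -139650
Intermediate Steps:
a(T, g) = 5/(1 + g)
M(m, j) = 5*j/4 (M(m, j) = (5/(1 + 3))*j = (5/4)*j = (5*(1/4))*j = 5*j/4)
M(-21, 10)*(-11172) = ((5/4)*10)*(-11172) = (25/2)*(-11172) = -139650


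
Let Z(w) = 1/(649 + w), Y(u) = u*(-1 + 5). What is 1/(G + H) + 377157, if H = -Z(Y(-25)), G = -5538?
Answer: 1146694187442/3040363 ≈ 3.7716e+5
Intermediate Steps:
Y(u) = 4*u (Y(u) = u*4 = 4*u)
H = -1/549 (H = -1/(649 + 4*(-25)) = -1/(649 - 100) = -1/549 ≈ -0.0018215)
1/(G + H) + 377157 = 1/(-5538 - 1/549) + 377157 = 1/(-3040363/549) + 377157 = -549/3040363 + 377157 = 1146694187442/3040363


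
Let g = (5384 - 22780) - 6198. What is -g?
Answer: 23594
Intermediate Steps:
g = -23594 (g = -17396 - 6198 = -23594)
-g = -1*(-23594) = 23594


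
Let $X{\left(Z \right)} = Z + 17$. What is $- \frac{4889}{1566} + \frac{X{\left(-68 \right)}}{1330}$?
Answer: $- \frac{1645559}{520695} \approx -3.1603$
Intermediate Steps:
$X{\left(Z \right)} = 17 + Z$
$- \frac{4889}{1566} + \frac{X{\left(-68 \right)}}{1330} = - \frac{4889}{1566} + \frac{17 - 68}{1330} = \left(-4889\right) \frac{1}{1566} - \frac{51}{1330} = - \frac{4889}{1566} - \frac{51}{1330} = - \frac{1645559}{520695}$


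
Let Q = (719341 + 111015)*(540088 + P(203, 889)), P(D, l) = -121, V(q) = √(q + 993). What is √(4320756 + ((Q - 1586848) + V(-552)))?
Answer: √448367572181 ≈ 6.6960e+5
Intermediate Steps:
V(q) = √(993 + q)
Q = 448364838252 (Q = (719341 + 111015)*(540088 - 121) = 830356*539967 = 448364838252)
√(4320756 + ((Q - 1586848) + V(-552))) = √(4320756 + ((448364838252 - 1586848) + √(993 - 552))) = √(4320756 + (448363251404 + √441)) = √(4320756 + (448363251404 + 21)) = √(4320756 + 448363251425) = √448367572181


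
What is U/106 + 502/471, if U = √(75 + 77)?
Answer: 502/471 + √38/53 ≈ 1.1821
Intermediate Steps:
U = 2*√38 (U = √152 = 2*√38 ≈ 12.329)
U/106 + 502/471 = (2*√38)/106 + 502/471 = (2*√38)*(1/106) + 502*(1/471) = √38/53 + 502/471 = 502/471 + √38/53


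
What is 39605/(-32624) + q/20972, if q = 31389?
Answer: 48359669/171047632 ≈ 0.28273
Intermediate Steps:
39605/(-32624) + q/20972 = 39605/(-32624) + 31389/20972 = 39605*(-1/32624) + 31389*(1/20972) = -39605/32624 + 31389/20972 = 48359669/171047632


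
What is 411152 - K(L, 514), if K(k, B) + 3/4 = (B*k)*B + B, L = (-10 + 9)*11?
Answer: 13267179/4 ≈ 3.3168e+6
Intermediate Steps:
L = -11 (L = -1*11 = -11)
K(k, B) = -¾ + B + k*B² (K(k, B) = -¾ + ((B*k)*B + B) = -¾ + (k*B² + B) = -¾ + (B + k*B²) = -¾ + B + k*B²)
411152 - K(L, 514) = 411152 - (-¾ + 514 - 11*514²) = 411152 - (-¾ + 514 - 11*264196) = 411152 - (-¾ + 514 - 2906156) = 411152 - 1*(-11622571/4) = 411152 + 11622571/4 = 13267179/4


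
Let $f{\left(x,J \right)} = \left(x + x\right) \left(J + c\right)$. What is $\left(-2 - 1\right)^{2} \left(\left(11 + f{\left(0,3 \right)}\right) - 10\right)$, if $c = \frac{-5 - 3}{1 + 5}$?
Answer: $9$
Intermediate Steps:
$c = - \frac{4}{3}$ ($c = - \frac{8}{6} = \left(-8\right) \frac{1}{6} = - \frac{4}{3} \approx -1.3333$)
$f{\left(x,J \right)} = 2 x \left(- \frac{4}{3} + J\right)$ ($f{\left(x,J \right)} = \left(x + x\right) \left(J - \frac{4}{3}\right) = 2 x \left(- \frac{4}{3} + J\right)$)
$\left(-2 - 1\right)^{2} \left(\left(11 + f{\left(0,3 \right)}\right) - 10\right) = \left(-2 - 1\right)^{2} \left(\left(11 + \frac{2}{3} \cdot 0 \left(-4 + 3 \cdot 3\right)\right) - 10\right) = \left(-3\right)^{2} \left(\left(11 + \frac{2}{3} \cdot 0 \left(-4 + 9\right)\right) - 10\right) = 9 \left(\left(11 + \frac{2}{3} \cdot 0 \cdot 5\right) - 10\right) = 9 \left(\left(11 + 0\right) - 10\right) = 9 \left(11 - 10\right) = 9 \cdot 1 = 9$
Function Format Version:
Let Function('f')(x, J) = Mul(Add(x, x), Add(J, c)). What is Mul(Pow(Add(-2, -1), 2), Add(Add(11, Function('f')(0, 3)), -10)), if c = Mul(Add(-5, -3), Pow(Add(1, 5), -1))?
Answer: 9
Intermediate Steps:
c = Rational(-4, 3) (c = Mul(-8, Pow(6, -1)) = Mul(-8, Rational(1, 6)) = Rational(-4, 3) ≈ -1.3333)
Function('f')(x, J) = Mul(2, x, Add(Rational(-4, 3), J)) (Function('f')(x, J) = Mul(Add(x, x), Add(J, Rational(-4, 3))) = Mul(Mul(2, x), Add(Rational(-4, 3), J)) = Mul(2, x, Add(Rational(-4, 3), J)))
Mul(Pow(Add(-2, -1), 2), Add(Add(11, Function('f')(0, 3)), -10)) = Mul(Pow(Add(-2, -1), 2), Add(Add(11, Mul(Rational(2, 3), 0, Add(-4, Mul(3, 3)))), -10)) = Mul(Pow(-3, 2), Add(Add(11, Mul(Rational(2, 3), 0, Add(-4, 9))), -10)) = Mul(9, Add(Add(11, Mul(Rational(2, 3), 0, 5)), -10)) = Mul(9, Add(Add(11, 0), -10)) = Mul(9, Add(11, -10)) = Mul(9, 1) = 9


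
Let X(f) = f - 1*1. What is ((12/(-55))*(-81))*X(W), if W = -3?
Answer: -3888/55 ≈ -70.691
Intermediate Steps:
X(f) = -1 + f (X(f) = f - 1 = -1 + f)
((12/(-55))*(-81))*X(W) = ((12/(-55))*(-81))*(-1 - 3) = ((12*(-1/55))*(-81))*(-4) = -12/55*(-81)*(-4) = (972/55)*(-4) = -3888/55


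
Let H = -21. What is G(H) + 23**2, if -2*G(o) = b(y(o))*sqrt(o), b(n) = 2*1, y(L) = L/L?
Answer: 529 - I*sqrt(21) ≈ 529.0 - 4.5826*I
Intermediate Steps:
y(L) = 1
b(n) = 2
G(o) = -sqrt(o)
G(H) + 23**2 = -sqrt(-21) + 23**2 = -I*sqrt(21) + 529 = 529 - I*sqrt(21)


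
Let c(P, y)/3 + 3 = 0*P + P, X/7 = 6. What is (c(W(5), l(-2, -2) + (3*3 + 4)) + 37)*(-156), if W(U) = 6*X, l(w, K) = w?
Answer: -122304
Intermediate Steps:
X = 42 (X = 7*6 = 42)
W(U) = 252 (W(U) = 6*42 = 252)
c(P, y) = -9 + 3*P (c(P, y) = -9 + 3*(0*P + P) = -9 + 3*(0 + P) = -9 + 3*P)
(c(W(5), l(-2, -2) + (3*3 + 4)) + 37)*(-156) = ((-9 + 3*252) + 37)*(-156) = ((-9 + 756) + 37)*(-156) = (747 + 37)*(-156) = 784*(-156) = -122304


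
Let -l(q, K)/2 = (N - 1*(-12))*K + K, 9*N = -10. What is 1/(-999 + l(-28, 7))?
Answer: -9/10489 ≈ -0.00085804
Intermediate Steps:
N = -10/9 (N = (1/9)*(-10) = -10/9 ≈ -1.1111)
l(q, K) = -214*K/9 (l(q, K) = -2*((-10/9 - 1*(-12))*K + K) = -2*((-10/9 + 12)*K + K) = -2*(98*K/9 + K) = -214*K/9)
1/(-999 + l(-28, 7)) = 1/(-999 - 214/9*7) = 1/(-999 - 1498/9) = 1/(-10489/9) = -9/10489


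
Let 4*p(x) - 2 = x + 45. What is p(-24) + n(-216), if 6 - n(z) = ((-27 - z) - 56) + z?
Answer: 379/4 ≈ 94.750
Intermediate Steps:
n(z) = 89 (n(z) = 6 - (((-27 - z) - 56) + z) = 6 - ((-83 - z) + z) = 6 - 1*(-83) = 6 + 83 = 89)
p(x) = 47/4 + x/4 (p(x) = 1/2 + (x + 45)/4 = 1/2 + (45 + x)/4 = 1/2 + (45/4 + x/4) = 47/4 + x/4)
p(-24) + n(-216) = (47/4 + (1/4)*(-24)) + 89 = (47/4 - 6) + 89 = 23/4 + 89 = 379/4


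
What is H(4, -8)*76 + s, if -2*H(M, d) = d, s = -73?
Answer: 231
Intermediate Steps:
H(M, d) = -d/2
H(4, -8)*76 + s = -½*(-8)*76 - 73 = 4*76 - 73 = 304 - 73 = 231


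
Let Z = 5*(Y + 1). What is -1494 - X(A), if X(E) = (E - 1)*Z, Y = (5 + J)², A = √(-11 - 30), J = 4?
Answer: -1084 - 410*I*√41 ≈ -1084.0 - 2625.3*I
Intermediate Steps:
A = I*√41 (A = √(-41) = I*√41 ≈ 6.4031*I)
Y = 81 (Y = (5 + 4)² = 9² = 81)
Z = 410 (Z = 5*(81 + 1) = 5*82 = 410)
X(E) = -410 + 410*E (X(E) = (E - 1)*410 = (-1 + E)*410 = -410 + 410*E)
-1494 - X(A) = -1494 - (-410 + 410*(I*√41)) = -1494 - (-410 + 410*I*√41) = -1494 + (410 - 410*I*√41) = -1084 - 410*I*√41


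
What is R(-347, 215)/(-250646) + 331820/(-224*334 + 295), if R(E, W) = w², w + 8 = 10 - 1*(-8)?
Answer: -41588403910/9339195283 ≈ -4.4531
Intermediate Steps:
w = 10 (w = -8 + (10 - 1*(-8)) = -8 + (10 + 8) = -8 + 18 = 10)
R(E, W) = 100 (R(E, W) = 10² = 100)
R(-347, 215)/(-250646) + 331820/(-224*334 + 295) = 100/(-250646) + 331820/(-224*334 + 295) = 100*(-1/250646) + 331820/(-74816 + 295) = -50/125323 + 331820/(-74521) = -50/125323 + 331820*(-1/74521) = -50/125323 - 331820/74521 = -41588403910/9339195283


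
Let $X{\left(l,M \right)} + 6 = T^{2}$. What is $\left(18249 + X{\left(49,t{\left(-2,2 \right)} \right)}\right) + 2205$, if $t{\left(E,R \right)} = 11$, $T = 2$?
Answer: $20452$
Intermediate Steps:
$X{\left(l,M \right)} = -2$ ($X{\left(l,M \right)} = -6 + 2^{2} = -6 + 4 = -2$)
$\left(18249 + X{\left(49,t{\left(-2,2 \right)} \right)}\right) + 2205 = \left(18249 - 2\right) + 2205 = 18247 + 2205 = 20452$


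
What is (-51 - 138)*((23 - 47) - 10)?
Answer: 6426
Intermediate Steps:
(-51 - 138)*((23 - 47) - 10) = -189*(-24 - 10) = -189*(-34) = 6426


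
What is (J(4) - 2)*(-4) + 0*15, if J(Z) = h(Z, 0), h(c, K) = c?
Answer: -8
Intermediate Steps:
J(Z) = Z
(J(4) - 2)*(-4) + 0*15 = (4 - 2)*(-4) + 0*15 = 2*(-4) + 0 = -8 + 0 = -8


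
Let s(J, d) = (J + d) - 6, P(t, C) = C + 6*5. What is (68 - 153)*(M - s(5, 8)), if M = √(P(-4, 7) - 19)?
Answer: 595 - 255*√2 ≈ 234.38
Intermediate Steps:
P(t, C) = 30 + C (P(t, C) = C + 30 = 30 + C)
s(J, d) = -6 + J + d
M = 3*√2 (M = √((30 + 7) - 19) = √(37 - 19) = √18 = 3*√2 ≈ 4.2426)
(68 - 153)*(M - s(5, 8)) = (68 - 153)*(3*√2 - (-6 + 5 + 8)) = -85*(3*√2 - 1*7) = -85*(3*√2 - 7) = -85*(-7 + 3*√2) = 595 - 255*√2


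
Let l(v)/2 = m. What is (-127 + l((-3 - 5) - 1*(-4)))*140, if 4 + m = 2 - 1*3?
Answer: -19180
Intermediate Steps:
m = -5 (m = -4 + (2 - 1*3) = -4 + (2 - 3) = -4 - 1 = -5)
l(v) = -10 (l(v) = 2*(-5) = -10)
(-127 + l((-3 - 5) - 1*(-4)))*140 = (-127 - 10)*140 = -137*140 = -19180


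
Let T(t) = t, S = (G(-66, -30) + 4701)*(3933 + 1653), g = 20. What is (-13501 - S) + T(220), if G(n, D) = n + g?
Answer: -26016111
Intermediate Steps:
G(n, D) = 20 + n (G(n, D) = n + 20 = 20 + n)
S = 26002830 (S = ((20 - 66) + 4701)*(3933 + 1653) = (-46 + 4701)*5586 = 4655*5586 = 26002830)
(-13501 - S) + T(220) = (-13501 - 1*26002830) + 220 = (-13501 - 26002830) + 220 = -26016331 + 220 = -26016111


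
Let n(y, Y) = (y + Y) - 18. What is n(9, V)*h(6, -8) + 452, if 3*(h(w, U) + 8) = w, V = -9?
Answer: 560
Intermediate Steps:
h(w, U) = -8 + w/3
n(y, Y) = -18 + Y + y (n(y, Y) = (Y + y) - 18 = -18 + Y + y)
n(9, V)*h(6, -8) + 452 = (-18 - 9 + 9)*(-8 + (⅓)*6) + 452 = -18*(-8 + 2) + 452 = -18*(-6) + 452 = 108 + 452 = 560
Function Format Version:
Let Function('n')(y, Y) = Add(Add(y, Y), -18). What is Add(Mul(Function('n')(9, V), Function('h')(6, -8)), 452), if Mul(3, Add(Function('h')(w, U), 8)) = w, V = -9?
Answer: 560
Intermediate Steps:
Function('h')(w, U) = Add(-8, Mul(Rational(1, 3), w))
Function('n')(y, Y) = Add(-18, Y, y) (Function('n')(y, Y) = Add(Add(Y, y), -18) = Add(-18, Y, y))
Add(Mul(Function('n')(9, V), Function('h')(6, -8)), 452) = Add(Mul(Add(-18, -9, 9), Add(-8, Mul(Rational(1, 3), 6))), 452) = Add(Mul(-18, Add(-8, 2)), 452) = Add(Mul(-18, -6), 452) = Add(108, 452) = 560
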